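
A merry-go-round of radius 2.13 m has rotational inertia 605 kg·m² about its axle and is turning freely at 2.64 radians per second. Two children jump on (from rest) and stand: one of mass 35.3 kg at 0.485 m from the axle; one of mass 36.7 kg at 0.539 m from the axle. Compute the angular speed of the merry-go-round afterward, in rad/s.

The added mass arrives with no angular momentum about the axle, and any external torque about the axle is negligible, so the system's angular momentum is conserved.
Added inertia Σmr² = (35.3)(0.485)² + (36.7)(0.539)² = 18.97 kg·m²; I_f = 605.0 + 18.97 = 624.0 kg·m².
ω_f = I_p ω_i / I_f = (605.0)(2.64) / 624.0 = 2.560 rad/s.

ω_f ≈ 2.56 rad/s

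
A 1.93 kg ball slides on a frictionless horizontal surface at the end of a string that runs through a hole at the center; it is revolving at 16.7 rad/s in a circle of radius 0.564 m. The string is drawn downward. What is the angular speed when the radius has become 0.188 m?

The constraining force is radial, so m r² ω about the center is conserved.
ω₂ = ω₁ (r₁/r₂)² = (16.7)(0.564/0.188)² = 150.3 rad/s.

ω₂ ≈ 150 rad/s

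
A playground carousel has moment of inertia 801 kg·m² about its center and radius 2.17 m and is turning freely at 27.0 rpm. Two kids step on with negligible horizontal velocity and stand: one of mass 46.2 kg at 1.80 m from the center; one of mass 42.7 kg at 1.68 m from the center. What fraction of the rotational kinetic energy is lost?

No external torque acts about the center; L_before = L_after.
Added inertia Σmr² = (46.2)(1.80)² + (42.7)(1.68)² = 270.2 kg·m²; I_f = 801.0 + 270.2 = 1071 kg·m².
ω_f = I_p ω_i / I_f = (801.0)(27.0) / 1071 = 20.19 rpm.
KE_i = ½(801.0)(2.827 rad/s)² = 3202 J; KE_f = ½(1071)(2.114)² = 2394 J.
Fraction lost = 0.2522.

fraction ≈ 0.252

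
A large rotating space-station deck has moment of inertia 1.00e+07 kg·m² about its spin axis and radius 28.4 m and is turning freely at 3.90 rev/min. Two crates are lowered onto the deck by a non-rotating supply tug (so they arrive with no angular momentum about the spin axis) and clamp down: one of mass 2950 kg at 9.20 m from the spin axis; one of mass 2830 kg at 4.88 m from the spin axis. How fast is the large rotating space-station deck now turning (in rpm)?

ω_f ≈ 3.78 rpm

The added mass arrives with no angular momentum about the spin axis, and any external torque about the spin axis is negligible, so the system's angular momentum is conserved.
Added inertia Σmr² = (2950)(9.20)² + (2830)(4.88)² = 3.171e+05 kg·m²; I_f = 1.000e+07 + 3.171e+05 = 1.032e+07 kg·m².
ω_f = I_p ω_i / I_f = (1.000e+07)(3.90) / 1.032e+07 = 3.780 rpm.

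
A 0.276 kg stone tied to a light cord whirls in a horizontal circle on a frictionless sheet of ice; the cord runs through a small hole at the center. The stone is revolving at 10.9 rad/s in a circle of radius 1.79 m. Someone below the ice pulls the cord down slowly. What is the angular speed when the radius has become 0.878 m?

No torque about the axis ⇒ m r₁² ω₁ = m r₂² ω₂.
ω₂ = ω₁ (r₁/r₂)² = (10.9)(1.79/0.878)² = 45.30 rad/s.

ω₂ ≈ 45.3 rad/s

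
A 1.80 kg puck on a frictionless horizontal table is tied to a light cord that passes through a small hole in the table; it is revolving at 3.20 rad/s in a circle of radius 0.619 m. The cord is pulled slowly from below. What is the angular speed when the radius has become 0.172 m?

ω₂ ≈ 41.4 rad/s

The constraining force is radial, so m r² ω about the center is conserved.
ω₂ = ω₁ (r₁/r₂)² = (3.20)(0.619/0.172)² = 41.45 rad/s.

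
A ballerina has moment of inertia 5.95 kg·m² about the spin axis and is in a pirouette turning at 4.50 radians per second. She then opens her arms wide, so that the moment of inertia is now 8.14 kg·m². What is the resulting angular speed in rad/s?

With no external torque about the axis, L is conserved: I₁ω₁ = I₂ω₂.
ω₂ = I₁ω₁ / I₂ = (5.950)(4.50 rad/s) / (8.140) = 3.289 rad/s.

ω₂ ≈ 3.29 rad/s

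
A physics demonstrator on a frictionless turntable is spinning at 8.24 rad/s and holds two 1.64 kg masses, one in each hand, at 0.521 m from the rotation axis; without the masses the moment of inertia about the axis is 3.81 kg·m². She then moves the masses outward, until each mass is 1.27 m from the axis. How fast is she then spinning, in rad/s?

ω₂ ≈ 4.26 rad/s

With no external torque about the axis, L is conserved: I₁ω₁ = I₂ω₂.
I₁ = 3.81 + 2(1.64)(0.521)² = 4.700 kg·m²; I₂ = 3.81 + 2(1.64)(1.27)² = 9.100 kg·m².
ω₂ = I₁ω₁ / I₂ = (4.700)(8.24 rad/s) / (9.100) = 4.256 rad/s.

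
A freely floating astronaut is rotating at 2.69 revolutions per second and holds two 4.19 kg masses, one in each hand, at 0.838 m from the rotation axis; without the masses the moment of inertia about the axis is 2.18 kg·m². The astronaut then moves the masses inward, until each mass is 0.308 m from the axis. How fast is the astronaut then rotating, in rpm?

ω₂ ≈ 438 rpm

No external torque acts about the spin axis, so angular momentum is conserved.
I₁ = 2.18 + 2(4.19)(0.838)² = 8.065 kg·m²; I₂ = 2.18 + 2(4.19)(0.308)² = 2.975 kg·m².
ω₂ = I₁ω₁ / I₂ = (8.065)(2.69 rev/s) / (2.975) = 7.292 rev/s = 437.5 rpm.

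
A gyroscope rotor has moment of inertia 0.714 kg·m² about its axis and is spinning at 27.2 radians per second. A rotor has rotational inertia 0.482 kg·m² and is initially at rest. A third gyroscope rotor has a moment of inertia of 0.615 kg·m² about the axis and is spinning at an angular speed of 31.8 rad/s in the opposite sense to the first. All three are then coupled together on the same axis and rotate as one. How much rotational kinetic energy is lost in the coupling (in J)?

No external torque acts about the common axis, so total angular momentum is conserved.
Taking A's sense as positive: L = (0.7140)(27.2) − (0.6150)(31.8) = -0.1362 kg·m²·rad/s.
Combined I = 0.7140 + 0.4820 + 0.6150 = 1.811 kg·m².
ω_f = L / I = -0.1362 / 1.811 = -0.07521 rad/s.
KE_i = ½ΣIω² = 575.1 J; KE_f = ½(1.811)(0.07521)² = 0.005122 J.

ΔKE lost ≈ 575 J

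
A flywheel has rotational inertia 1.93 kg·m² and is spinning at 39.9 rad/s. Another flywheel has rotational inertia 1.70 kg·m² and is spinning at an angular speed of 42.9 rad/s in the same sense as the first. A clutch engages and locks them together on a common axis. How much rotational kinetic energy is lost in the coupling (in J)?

No external torque acts about the common axis, so total angular momentum is conserved.
Taking A's sense as positive: L = (1.930)(39.9) + (1.700)(42.9) = 149.9 kg·m²·rad/s.
Combined I = 1.930 + 1.700 = 3.630 kg·m².
ω_f = L / I = 149.9 / 3.630 = 41.30 rad/s.
KE_i = ½ΣIω² = 3101 J; KE_f = ½(3.630)(41.30)² = 3097 J.

ΔKE lost ≈ 4.07 J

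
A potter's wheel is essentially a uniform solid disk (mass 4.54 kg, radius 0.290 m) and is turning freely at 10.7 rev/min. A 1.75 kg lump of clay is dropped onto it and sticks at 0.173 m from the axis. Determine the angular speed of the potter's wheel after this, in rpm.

ω_f ≈ 8.40 rpm

No external torque acts about the axis; L_before = L_after.
I_p = ½(4.54)(0.290)² = 0.1909 kg·m².
Added inertia Σmr² = (1.75)(0.173)² = 0.05238 kg·m²; I_f = 0.1909 + 0.05238 = 0.2433 kg·m².
ω_f = I_p ω_i / I_f = (0.1909)(10.7) / 0.2433 = 8.396 rpm.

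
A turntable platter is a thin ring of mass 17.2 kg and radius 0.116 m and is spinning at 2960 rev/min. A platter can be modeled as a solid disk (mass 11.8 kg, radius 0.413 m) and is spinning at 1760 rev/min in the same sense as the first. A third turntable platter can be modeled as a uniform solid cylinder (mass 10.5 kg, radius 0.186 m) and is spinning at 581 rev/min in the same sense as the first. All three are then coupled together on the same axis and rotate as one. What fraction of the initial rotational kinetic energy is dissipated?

The coupling torques are internal; angular momentum about the shared axis is conserved.
Moments of inertia: I_A = (17.2)(0.116)² = 0.2314 kg·m²; I_B = ½(11.8)(0.413)² = 1.006 kg·m²; I_C = ½(10.5)(0.186)² = 0.1816 kg·m².
Taking A's sense as positive: L = (0.2314)(2960) + (1.006)(1760) + (0.1816)(581) = 2562 kg·m²·rpm.
Combined I = 0.2314 + 1.006 + 0.1816 = 1.419 kg·m².
ω_f = L / I = 2562 / 1.419 = 1805 rpm.
KE_i = ½ΣIω² = 28550 J; KE_f = ½(1.419)(189.0)² = 25350 J.
Fraction dissipated = (KE_i − KE_f)/KE_i = 0.1120.

fraction ≈ 0.112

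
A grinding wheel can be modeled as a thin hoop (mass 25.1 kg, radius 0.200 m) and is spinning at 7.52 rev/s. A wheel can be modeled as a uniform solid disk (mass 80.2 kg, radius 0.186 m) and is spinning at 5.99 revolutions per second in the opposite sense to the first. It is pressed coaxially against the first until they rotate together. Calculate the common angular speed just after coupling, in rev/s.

The coupling torques are internal; angular momentum about the shared axis is conserved.
Moments of inertia: I_A = (25.1)(0.200)² = 1.004 kg·m²; I_B = ½(80.2)(0.186)² = 1.387 kg·m².
Taking A's sense as positive: L = (1.004)(7.52) − (1.387)(5.99) = -0.7598 kg·m²·rev/s.
Combined I = 1.004 + 1.387 = 2.391 kg·m².
ω_f = L / I = -0.7598 / 2.391 = -0.3178 rev/s.

|ω_f| ≈ 0.318 rev/s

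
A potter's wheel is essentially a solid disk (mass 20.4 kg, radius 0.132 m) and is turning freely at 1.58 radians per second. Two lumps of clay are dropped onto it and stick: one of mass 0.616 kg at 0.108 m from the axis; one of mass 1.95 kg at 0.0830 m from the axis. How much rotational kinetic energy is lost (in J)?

energy lost ≈ 0.0231 J

No external torque acts about the axis; L_before = L_after.
I_p = ½(20.4)(0.132)² = 0.1777 kg·m².
Added inertia Σmr² = (0.616)(0.108)² + (1.95)(0.0830)² = 0.02062 kg·m²; I_f = 0.1777 + 0.02062 = 0.1983 kg·m².
ω_f = I_p ω_i / I_f = (0.1777)(1.58) / 0.1983 = 1.416 rad/s.
KE_i = ½(0.1777)(1.580 rad/s)² = 0.2218 J; KE_f = ½(0.1983)(1.416)² = 0.1988 J.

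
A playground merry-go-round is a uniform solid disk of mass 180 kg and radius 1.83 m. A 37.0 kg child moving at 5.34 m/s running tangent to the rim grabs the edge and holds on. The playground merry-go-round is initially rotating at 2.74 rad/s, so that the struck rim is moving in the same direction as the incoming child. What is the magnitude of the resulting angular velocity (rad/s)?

About the axle the impulsive forces during the collision are internal, so angular momentum about that axis is conserved.
I_p = ½(180)(1.83)² = 301.4 kg·m². Taking the sense of the child's angular momentum as positive, L_{child} = m v R = (37.0)(5.34)(1.83) = 361.6 kg·m²/s.
L_i = +I_p ω_p + m v R = +(301.4)(2.74) + 361.6 = 1187 kg·m²/s.
After sticking, I_f = I_p + m R² = 301.4 + (37.0)(1.83)² = 425.3 kg·m².
ω_f = L_i / I_f = 1187 / 425.3 = 2.792 rad/s.

|ω_f| ≈ 2.79 rad/s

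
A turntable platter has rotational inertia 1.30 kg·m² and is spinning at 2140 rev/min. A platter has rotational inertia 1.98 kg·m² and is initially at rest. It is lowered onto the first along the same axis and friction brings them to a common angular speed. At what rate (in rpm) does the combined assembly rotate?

The coupling torques are internal; angular momentum about the shared axis is conserved.
Taking A's sense as positive: L = (1.300)(2140) = 2782 kg·m²·rpm.
Combined I = 1.300 + 1.980 = 3.280 kg·m².
ω_f = L / I = 2782 / 3.280 = 848.2 rpm.

|ω_f| ≈ 848 rpm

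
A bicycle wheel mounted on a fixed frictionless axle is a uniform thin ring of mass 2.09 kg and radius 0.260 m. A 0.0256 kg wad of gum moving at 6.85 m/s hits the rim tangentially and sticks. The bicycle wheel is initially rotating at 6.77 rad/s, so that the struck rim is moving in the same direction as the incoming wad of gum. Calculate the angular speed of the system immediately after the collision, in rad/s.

|ω_f| ≈ 7.01 rad/s

The axle reaction passes through the axle and exerts no torque about it; angular momentum about the axle is conserved through the impact.
I_p = (2.09)(0.260)² = 0.1413 kg·m². Taking the sense of the wad of gum's angular momentum as positive, L_{wad} = m v R = (0.0256)(6.85)(0.260) = 0.04559 kg·m²/s.
L_i = +I_p ω_p + m v R = +(0.1413)(6.77) + 0.04559 = 1.002 kg·m²/s.
After sticking, I_f = I_p + m R² = 0.1413 + (0.0256)(0.260)² = 0.1430 kg·m².
ω_f = L_i / I_f = 1.002 / 0.1430 = 7.007 rad/s.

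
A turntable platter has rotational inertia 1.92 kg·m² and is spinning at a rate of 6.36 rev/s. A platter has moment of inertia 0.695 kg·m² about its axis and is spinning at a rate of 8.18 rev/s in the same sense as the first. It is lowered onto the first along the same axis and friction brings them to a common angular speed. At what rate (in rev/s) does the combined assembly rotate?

|ω_f| ≈ 6.84 rev/s

No external torque acts about the common axis, so total angular momentum is conserved.
Taking A's sense as positive: L = (1.920)(6.36) + (0.6950)(8.18) = 17.90 kg·m²·rev/s.
Combined I = 1.920 + 0.6950 = 2.615 kg·m².
ω_f = L / I = 17.90 / 2.615 = 6.844 rev/s.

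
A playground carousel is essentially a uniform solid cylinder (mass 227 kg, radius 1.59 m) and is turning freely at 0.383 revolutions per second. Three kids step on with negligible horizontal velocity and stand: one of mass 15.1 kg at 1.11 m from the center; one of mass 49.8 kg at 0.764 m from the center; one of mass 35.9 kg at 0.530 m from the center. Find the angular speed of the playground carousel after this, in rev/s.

The added mass arrives with no angular momentum about the center, and any external torque about the center is negligible, so the system's angular momentum is conserved.
I_p = ½(227)(1.59)² = 286.9 kg·m².
Added inertia Σmr² = (15.1)(1.11)² + (49.8)(0.764)² + (35.9)(0.530)² = 57.76 kg·m²; I_f = 286.9 + 57.76 = 344.7 kg·m².
ω_f = I_p ω_i / I_f = (286.9)(0.383) / 344.7 = 0.3188 rev/s.

ω_f ≈ 0.319 rev/s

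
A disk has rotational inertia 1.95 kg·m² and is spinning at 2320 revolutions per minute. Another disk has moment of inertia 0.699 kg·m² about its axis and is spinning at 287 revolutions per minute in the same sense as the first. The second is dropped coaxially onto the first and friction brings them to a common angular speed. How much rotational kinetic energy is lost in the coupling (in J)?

No external torque acts about the common axis, so total angular momentum is conserved.
Taking A's sense as positive: L = (1.950)(2320) + (0.6990)(287) = 4725 kg·m²·rpm.
Combined I = 1.950 + 0.6990 = 2.649 kg·m².
ω_f = L / I = 4725 / 2.649 = 1784 rpm.
KE_i = ½ΣIω² = 57860 J; KE_f = ½(2.649)(186.8)² = 46200 J.

ΔKE lost ≈ 11700 J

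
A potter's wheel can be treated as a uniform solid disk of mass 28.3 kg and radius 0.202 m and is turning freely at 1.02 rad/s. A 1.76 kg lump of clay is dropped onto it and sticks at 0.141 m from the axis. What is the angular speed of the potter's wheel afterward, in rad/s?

No external torque acts about the axis; L_before = L_after.
I_p = ½(28.3)(0.202)² = 0.5774 kg·m².
Added inertia Σmr² = (1.76)(0.141)² = 0.03499 kg·m²; I_f = 0.5774 + 0.03499 = 0.6124 kg·m².
ω_f = I_p ω_i / I_f = (0.5774)(1.02) / 0.6124 = 0.9617 rad/s.

ω_f ≈ 0.962 rad/s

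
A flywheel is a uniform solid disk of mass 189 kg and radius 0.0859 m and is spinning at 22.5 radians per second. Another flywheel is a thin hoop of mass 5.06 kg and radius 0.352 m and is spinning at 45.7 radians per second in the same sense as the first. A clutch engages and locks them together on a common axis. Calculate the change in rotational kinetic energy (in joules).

The coupling torques are internal; angular momentum about the shared axis is conserved.
Moments of inertia: I_A = ½(189)(0.0859)² = 0.6973 kg·m²; I_B = (5.06)(0.352)² = 0.6270 kg·m².
Taking A's sense as positive: L = (0.6973)(22.5) + (0.6270)(45.7) = 44.34 kg·m²·rad/s.
Combined I = 0.6973 + 0.6270 = 1.324 kg·m².
ω_f = L / I = 44.34 / 1.324 = 33.48 rad/s.
KE_i = ½ΣIω² = 831.2 J; KE_f = ½(1.324)(33.48)² = 742.4 J.

ΔKE ≈ -88.8 J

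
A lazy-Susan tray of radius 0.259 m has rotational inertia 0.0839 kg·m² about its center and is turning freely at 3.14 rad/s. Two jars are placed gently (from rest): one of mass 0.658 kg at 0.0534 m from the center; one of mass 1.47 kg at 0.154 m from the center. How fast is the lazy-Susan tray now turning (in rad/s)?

No external torque acts about the center; L_before = L_after.
Added inertia Σmr² = (0.658)(0.0534)² + (1.47)(0.154)² = 0.03674 kg·m²; I_f = 0.08390 + 0.03674 = 0.1206 kg·m².
ω_f = I_p ω_i / I_f = (0.08390)(3.14) / 0.1206 = 2.184 rad/s.

ω_f ≈ 2.18 rad/s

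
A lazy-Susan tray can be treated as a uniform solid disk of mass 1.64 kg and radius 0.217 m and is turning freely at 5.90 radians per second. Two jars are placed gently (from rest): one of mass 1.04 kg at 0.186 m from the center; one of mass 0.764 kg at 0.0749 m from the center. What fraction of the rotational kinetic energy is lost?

fraction ≈ 0.510

No external torque acts about the center; L_before = L_after.
I_p = ½(1.64)(0.217)² = 0.03861 kg·m².
Added inertia Σmr² = (1.04)(0.186)² + (0.764)(0.0749)² = 0.04027 kg·m²; I_f = 0.03861 + 0.04027 = 0.07888 kg·m².
ω_f = I_p ω_i / I_f = (0.03861)(5.90) / 0.07888 = 2.888 rad/s.
KE_i = ½(0.03861)(5.900 rad/s)² = 0.6721 J; KE_f = ½(0.07888)(2.888)² = 0.3290 J.
Fraction lost = 0.5105.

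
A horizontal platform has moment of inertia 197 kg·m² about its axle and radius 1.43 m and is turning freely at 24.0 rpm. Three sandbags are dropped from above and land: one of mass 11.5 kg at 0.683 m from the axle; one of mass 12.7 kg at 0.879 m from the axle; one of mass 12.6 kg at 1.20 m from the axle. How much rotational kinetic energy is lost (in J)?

The added mass arrives with no angular momentum about the axle, and any external torque about the axle is negligible, so the system's angular momentum is conserved.
Added inertia Σmr² = (11.5)(0.683)² + (12.7)(0.879)² + (12.6)(1.20)² = 33.32 kg·m²; I_f = 197.0 + 33.32 = 230.3 kg·m².
ω_f = I_p ω_i / I_f = (197.0)(24.0) / 230.3 = 20.53 rpm.
KE_i = ½(197.0)(2.513 rad/s)² = 622.2 J; KE_f = ½(230.3)(2.150)² = 532.2 J.

energy lost ≈ 90.0 J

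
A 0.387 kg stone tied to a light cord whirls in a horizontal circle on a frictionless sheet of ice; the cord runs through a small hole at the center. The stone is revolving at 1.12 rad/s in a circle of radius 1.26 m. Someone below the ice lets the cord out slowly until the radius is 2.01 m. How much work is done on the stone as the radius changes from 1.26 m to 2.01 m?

The constraining force is radial, so m r² ω about the center is conserved.
ω₂ = ω₁ (r₁/r₂)² = (1.12)(1.26/2.01)² = 0.4401 rad/s.
W = ΔKE = ½m(v₂² − v₁²) = -0.2339 J.

W ≈ -0.234 J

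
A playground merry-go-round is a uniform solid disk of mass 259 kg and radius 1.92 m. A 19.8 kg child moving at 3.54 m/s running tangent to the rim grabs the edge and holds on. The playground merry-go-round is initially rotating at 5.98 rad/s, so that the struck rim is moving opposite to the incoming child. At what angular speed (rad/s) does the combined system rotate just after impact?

The axle reaction passes through the axle and exerts no torque about it; angular momentum about the axle is conserved through the impact.
I_p = ½(259)(1.92)² = 477.4 kg·m². Taking the sense of the child's angular momentum as positive, L_{child} = m v R = (19.8)(3.54)(1.92) = 134.6 kg·m²/s.
L_i = −I_p ω_p + m v R = −(477.4)(5.98) + 134.6 = -2720 kg·m²/s.
After sticking, I_f = I_p + m R² = 477.4 + (19.8)(1.92)² = 550.4 kg·m².
ω_f = L_i / I_f = -2720 / 550.4 = -4.942 rad/s.

|ω_f| ≈ 4.94 rad/s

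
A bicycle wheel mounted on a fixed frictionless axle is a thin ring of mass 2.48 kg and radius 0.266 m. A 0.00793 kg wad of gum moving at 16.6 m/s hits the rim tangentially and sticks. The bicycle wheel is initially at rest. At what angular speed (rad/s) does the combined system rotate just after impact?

|ω_f| ≈ 0.199 rad/s

About the axle the impulsive forces during the collision are internal, so angular momentum about that axis is conserved.
I_p = (2.48)(0.266)² = 0.1755 kg·m². Taking the sense of the wad of gum's angular momentum as positive, L_{wad} = m v R = (0.00793)(16.6)(0.266) = 0.03502 kg·m²/s.
L_i = 0 + 0.03502 = 0.03502 kg·m²/s.
After sticking, I_f = I_p + m R² = 0.1755 + (0.00793)(0.266)² = 0.1760 kg·m².
ω_f = L_i / I_f = 0.03502 / 0.1760 = 0.1989 rad/s.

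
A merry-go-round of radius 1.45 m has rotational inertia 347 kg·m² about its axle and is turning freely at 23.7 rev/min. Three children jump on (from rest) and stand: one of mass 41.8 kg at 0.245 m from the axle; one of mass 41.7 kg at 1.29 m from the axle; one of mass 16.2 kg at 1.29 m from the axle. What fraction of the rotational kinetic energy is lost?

The added mass arrives with no angular momentum about the axle, and any external torque about the axle is negligible, so the system's angular momentum is conserved.
Added inertia Σmr² = (41.8)(0.245)² + (41.7)(1.29)² + (16.2)(1.29)² = 98.86 kg·m²; I_f = 347.0 + 98.86 = 445.9 kg·m².
ω_f = I_p ω_i / I_f = (347.0)(23.7) / 445.9 = 18.45 rpm.
KE_i = ½(347.0)(2.482 rad/s)² = 1069 J; KE_f = ½(445.9)(1.932)² = 831.7 J.
Fraction lost = 0.2217.

fraction ≈ 0.222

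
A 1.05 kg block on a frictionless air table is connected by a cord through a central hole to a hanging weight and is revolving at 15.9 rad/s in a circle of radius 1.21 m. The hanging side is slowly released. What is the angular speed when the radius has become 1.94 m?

No torque about the axis ⇒ m r₁² ω₁ = m r₂² ω₂.
ω₂ = ω₁ (r₁/r₂)² = (15.9)(1.21/1.94)² = 6.185 rad/s.

ω₂ ≈ 6.19 rad/s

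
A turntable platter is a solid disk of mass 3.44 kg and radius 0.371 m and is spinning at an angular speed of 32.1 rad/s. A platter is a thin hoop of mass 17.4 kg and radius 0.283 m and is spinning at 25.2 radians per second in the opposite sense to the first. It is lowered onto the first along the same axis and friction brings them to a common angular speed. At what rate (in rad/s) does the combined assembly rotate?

No external torque acts about the common axis, so total angular momentum is conserved.
Moments of inertia: I_A = ½(3.44)(0.371)² = 0.2367 kg·m²; I_B = (17.4)(0.283)² = 1.394 kg·m².
Taking A's sense as positive: L = (0.2367)(32.1) − (1.394)(25.2) = -27.52 kg·m²·rad/s.
Combined I = 0.2367 + 1.394 = 1.630 kg·m².
ω_f = L / I = -27.52 / 1.630 = -16.88 rad/s.

|ω_f| ≈ 16.9 rad/s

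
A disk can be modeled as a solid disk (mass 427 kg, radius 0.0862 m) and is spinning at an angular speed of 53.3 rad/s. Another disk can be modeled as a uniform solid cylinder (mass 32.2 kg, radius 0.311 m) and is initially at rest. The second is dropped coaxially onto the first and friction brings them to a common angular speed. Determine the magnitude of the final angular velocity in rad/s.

|ω_f| ≈ 26.9 rad/s

The coupling torques are internal; angular momentum about the shared axis is conserved.
Moments of inertia: I_A = ½(427)(0.0862)² = 1.586 kg·m²; I_B = ½(32.2)(0.311)² = 1.557 kg·m².
Taking A's sense as positive: L = (1.586)(53.3) = 84.56 kg·m²·rad/s.
Combined I = 1.586 + 1.557 = 3.144 kg·m².
ω_f = L / I = 84.56 / 3.144 = 26.90 rad/s.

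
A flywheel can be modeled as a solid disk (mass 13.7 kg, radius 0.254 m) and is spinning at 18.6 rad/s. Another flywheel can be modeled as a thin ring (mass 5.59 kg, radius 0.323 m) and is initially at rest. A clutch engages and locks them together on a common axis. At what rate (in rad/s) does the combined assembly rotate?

No external torque acts about the common axis, so total angular momentum is conserved.
Moments of inertia: I_A = ½(13.7)(0.254)² = 0.4419 kg·m²; I_B = (5.59)(0.323)² = 0.5832 kg·m².
Taking A's sense as positive: L = (0.4419)(18.6) = 8.220 kg·m²·rad/s.
Combined I = 0.4419 + 0.5832 = 1.025 kg·m².
ω_f = L / I = 8.220 / 1.025 = 8.018 rad/s.

|ω_f| ≈ 8.02 rad/s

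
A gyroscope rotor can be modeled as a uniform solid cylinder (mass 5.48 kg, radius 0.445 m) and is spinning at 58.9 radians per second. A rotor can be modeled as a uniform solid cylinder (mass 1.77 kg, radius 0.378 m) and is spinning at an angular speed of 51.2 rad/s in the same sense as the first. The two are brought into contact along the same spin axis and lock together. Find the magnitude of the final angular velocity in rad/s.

The coupling torques are internal; angular momentum about the shared axis is conserved.
Moments of inertia: I_A = ½(5.48)(0.445)² = 0.5426 kg·m²; I_B = ½(1.77)(0.378)² = 0.1265 kg·m².
Taking A's sense as positive: L = (0.5426)(58.9) + (0.1265)(51.2) = 38.43 kg·m²·rad/s.
Combined I = 0.5426 + 0.1265 = 0.6690 kg·m².
ω_f = L / I = 38.43 / 0.6690 = 57.44 rad/s.

|ω_f| ≈ 57.4 rad/s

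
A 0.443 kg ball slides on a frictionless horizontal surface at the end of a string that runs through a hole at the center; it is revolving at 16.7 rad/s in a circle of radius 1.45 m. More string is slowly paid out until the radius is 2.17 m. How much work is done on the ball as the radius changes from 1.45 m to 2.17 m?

W ≈ -71.9 J

The constraining force is radial, so m r² ω about the center is conserved.
ω₂ = ω₁ (r₁/r₂)² = (16.7)(1.45/2.17)² = 7.456 rad/s.
W = ΔKE = ½m(v₂² − v₁²) = -71.89 J.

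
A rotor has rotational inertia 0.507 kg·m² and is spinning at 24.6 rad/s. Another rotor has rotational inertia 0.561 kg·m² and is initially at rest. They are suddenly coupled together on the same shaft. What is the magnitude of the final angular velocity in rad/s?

No external torque acts about the common axis, so total angular momentum is conserved.
Taking A's sense as positive: L = (0.5070)(24.6) = 12.47 kg·m²·rad/s.
Combined I = 0.5070 + 0.5610 = 1.068 kg·m².
ω_f = L / I = 12.47 / 1.068 = 11.68 rad/s.

|ω_f| ≈ 11.7 rad/s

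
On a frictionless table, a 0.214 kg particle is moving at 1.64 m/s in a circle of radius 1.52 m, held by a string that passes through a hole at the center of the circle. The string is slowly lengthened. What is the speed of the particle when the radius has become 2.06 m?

v₂ ≈ 1.21 m/s

The only horizontal force on the mass is along the cord (radial), so it exerts no torque about the hole and angular momentum m v r is conserved.
v₂ = v₁ r₁ / r₂ = (1.64)(1.52) / (2.06) = 1.210 m/s.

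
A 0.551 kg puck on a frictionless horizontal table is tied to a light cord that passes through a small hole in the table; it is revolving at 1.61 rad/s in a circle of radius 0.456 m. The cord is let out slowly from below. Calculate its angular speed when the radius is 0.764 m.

No torque about the axis ⇒ m r₁² ω₁ = m r₂² ω₂.
ω₂ = ω₁ (r₁/r₂)² = (1.61)(0.456/0.764)² = 0.5735 rad/s.

ω₂ ≈ 0.574 rad/s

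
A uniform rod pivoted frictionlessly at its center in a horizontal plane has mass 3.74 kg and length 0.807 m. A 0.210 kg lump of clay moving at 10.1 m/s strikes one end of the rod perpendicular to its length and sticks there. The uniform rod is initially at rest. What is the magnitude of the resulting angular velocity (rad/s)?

About the pivot the impulsive forces during the collision are internal, so angular momentum about that axis is conserved.
I_p = (1/12)(3.74)(0.807)² = 0.2030 kg·m². Taking the sense of the lump of clay's angular momentum as positive, L_{lump} = m v R = (0.210)(10.1)(0.807/2) = 0.8558 kg·m²/s.
L_i = 0 + 0.8558 = 0.8558 kg·m²/s.
After sticking, I_f = I_p + m R² = 0.2030 + (0.210)(0.807/2)² = 0.2372 kg·m².
ω_f = L_i / I_f = 0.8558 / 0.2372 = 3.609 rad/s.

|ω_f| ≈ 3.61 rad/s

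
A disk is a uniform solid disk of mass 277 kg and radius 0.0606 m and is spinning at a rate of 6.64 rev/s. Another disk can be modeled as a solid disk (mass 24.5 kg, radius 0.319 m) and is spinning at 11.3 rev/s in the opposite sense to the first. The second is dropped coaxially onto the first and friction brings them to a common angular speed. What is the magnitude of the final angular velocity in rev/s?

No external torque acts about the common axis, so total angular momentum is conserved.
Moments of inertia: I_A = ½(277)(0.0606)² = 0.5086 kg·m²; I_B = ½(24.5)(0.319)² = 1.247 kg·m².
Taking A's sense as positive: L = (0.5086)(6.64) − (1.247)(11.3) = -10.71 kg·m²·rev/s.
Combined I = 0.5086 + 1.247 = 1.755 kg·m².
ω_f = L / I = -10.71 / 1.755 = -6.101 rev/s.

|ω_f| ≈ 6.10 rev/s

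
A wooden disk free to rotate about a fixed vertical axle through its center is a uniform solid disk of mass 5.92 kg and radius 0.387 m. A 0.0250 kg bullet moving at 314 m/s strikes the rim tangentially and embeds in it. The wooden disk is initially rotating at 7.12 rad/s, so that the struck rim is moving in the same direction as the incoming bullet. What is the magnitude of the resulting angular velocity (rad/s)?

The axle reaction passes through the axle and exerts no torque about it; angular momentum about the axle is conserved through the impact.
I_p = ½(5.92)(0.387)² = 0.4433 kg·m². Taking the sense of the bullet's angular momentum as positive, L_{bullet} = m v R = (0.0250)(314)(0.387) = 3.038 kg·m²/s.
L_i = +I_p ω_p + m v R = +(0.4433)(7.12) + 3.038 = 6.194 kg·m²/s.
After sticking, I_f = I_p + m R² = 0.4433 + (0.0250)(0.387)² = 0.4471 kg·m².
ω_f = L_i / I_f = 6.194 / 0.4471 = 13.86 rad/s.

|ω_f| ≈ 13.9 rad/s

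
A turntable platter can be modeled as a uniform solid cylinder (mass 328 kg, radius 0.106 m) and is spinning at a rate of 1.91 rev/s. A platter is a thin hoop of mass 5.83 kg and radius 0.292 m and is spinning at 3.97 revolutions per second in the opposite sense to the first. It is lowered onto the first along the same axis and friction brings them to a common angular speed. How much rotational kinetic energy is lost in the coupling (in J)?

The coupling torques are internal; angular momentum about the shared axis is conserved.
Moments of inertia: I_A = ½(328)(0.106)² = 1.843 kg·m²; I_B = (5.83)(0.292)² = 0.4971 kg·m².
Taking A's sense as positive: L = (1.843)(1.91) − (0.4971)(3.97) = 1.546 kg·m²·rev/s.
Combined I = 1.843 + 0.4971 = 2.340 kg·m².
ω_f = L / I = 1.546 / 2.340 = 0.6608 rev/s.
KE_i = ½ΣIω² = 287.3 J; KE_f = ½(2.340)(4.152)² = 20.17 J.

ΔKE lost ≈ 267 J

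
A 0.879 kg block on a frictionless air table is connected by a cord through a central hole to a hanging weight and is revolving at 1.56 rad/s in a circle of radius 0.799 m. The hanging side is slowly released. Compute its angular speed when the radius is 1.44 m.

ω₂ ≈ 0.480 rad/s

The constraining force is radial, so m r² ω about the center is conserved.
ω₂ = ω₁ (r₁/r₂)² = (1.56)(0.799/1.44)² = 0.4803 rad/s.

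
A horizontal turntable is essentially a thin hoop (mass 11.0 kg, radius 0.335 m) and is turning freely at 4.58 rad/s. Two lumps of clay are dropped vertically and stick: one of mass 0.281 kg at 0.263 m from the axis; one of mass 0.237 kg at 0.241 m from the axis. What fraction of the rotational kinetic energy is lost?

fraction ≈ 0.0262

No external torque acts about the axis; L_before = L_after.
I_p = (11.0)(0.335)² = 1.234 kg·m².
Added inertia Σmr² = (0.281)(0.263)² + (0.237)(0.241)² = 0.03320 kg·m²; I_f = 1.234 + 0.03320 = 1.268 kg·m².
ω_f = I_p ω_i / I_f = (1.234)(4.58) / 1.268 = 4.460 rad/s.
KE_i = ½(1.234)(4.580 rad/s)² = 12.95 J; KE_f = ½(1.268)(4.460)² = 12.61 J.
Fraction lost = 0.02619.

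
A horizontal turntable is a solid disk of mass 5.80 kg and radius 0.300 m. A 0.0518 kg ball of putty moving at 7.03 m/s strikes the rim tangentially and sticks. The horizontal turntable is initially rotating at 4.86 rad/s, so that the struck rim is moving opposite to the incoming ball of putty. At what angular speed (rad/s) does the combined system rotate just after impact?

About the axle the impulsive forces during the collision are internal, so angular momentum about that axis is conserved.
I_p = ½(5.80)(0.300)² = 0.2610 kg·m². Taking the sense of the ball of putty's angular momentum as positive, L_{ball} = m v R = (0.0518)(7.03)(0.300) = 0.1092 kg·m²/s.
L_i = −I_p ω_p + m v R = −(0.2610)(4.86) + 0.1092 = -1.159 kg·m²/s.
After sticking, I_f = I_p + m R² = 0.2610 + (0.0518)(0.300)² = 0.2657 kg·m².
ω_f = L_i / I_f = -1.159 / 0.2657 = -4.363 rad/s.

|ω_f| ≈ 4.36 rad/s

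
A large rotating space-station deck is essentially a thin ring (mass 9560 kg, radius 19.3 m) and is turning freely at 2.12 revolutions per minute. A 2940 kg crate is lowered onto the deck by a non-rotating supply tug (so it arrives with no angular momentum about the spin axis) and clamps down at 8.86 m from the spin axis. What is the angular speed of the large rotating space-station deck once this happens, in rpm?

The added mass arrives with no angular momentum about the spin axis, and any external torque about the spin axis is negligible, so the system's angular momentum is conserved.
I_p = (9560)(19.3)² = 3.561e+06 kg·m².
Added inertia Σmr² = (2940)(8.86)² = 2.308e+05 kg·m²; I_f = 3.561e+06 + 2.308e+05 = 3.792e+06 kg·m².
ω_f = I_p ω_i / I_f = (3.561e+06)(2.12) / 3.792e+06 = 1.991 rpm.

ω_f ≈ 1.99 rpm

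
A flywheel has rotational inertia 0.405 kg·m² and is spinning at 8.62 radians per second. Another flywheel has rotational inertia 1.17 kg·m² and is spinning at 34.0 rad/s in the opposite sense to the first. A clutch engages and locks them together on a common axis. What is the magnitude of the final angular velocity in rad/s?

No external torque acts about the common axis, so total angular momentum is conserved.
Taking A's sense as positive: L = (0.4050)(8.62) − (1.170)(34.0) = -36.29 kg·m²·rad/s.
Combined I = 0.4050 + 1.170 = 1.575 kg·m².
ω_f = L / I = -36.29 / 1.575 = -23.04 rad/s.

|ω_f| ≈ 23.0 rad/s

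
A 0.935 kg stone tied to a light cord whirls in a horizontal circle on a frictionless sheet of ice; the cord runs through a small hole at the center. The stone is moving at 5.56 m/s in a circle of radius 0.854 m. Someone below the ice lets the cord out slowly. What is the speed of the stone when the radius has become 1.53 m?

The only horizontal force on the mass is along the cord (radial), so it exerts no torque about the hole and angular momentum m v r is conserved.
v₂ = v₁ r₁ / r₂ = (5.56)(0.854) / (1.53) = 3.103 m/s.

v₂ ≈ 3.10 m/s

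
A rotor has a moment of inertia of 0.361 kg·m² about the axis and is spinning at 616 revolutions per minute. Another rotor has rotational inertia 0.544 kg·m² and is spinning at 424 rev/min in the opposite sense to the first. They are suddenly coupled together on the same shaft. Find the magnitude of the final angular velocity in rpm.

|ω_f| ≈ 9.15 rpm

The coupling torques are internal; angular momentum about the shared axis is conserved.
Taking A's sense as positive: L = (0.3610)(616) − (0.5440)(424) = -8.280 kg·m²·rpm.
Combined I = 0.3610 + 0.5440 = 0.9050 kg·m².
ω_f = L / I = -8.280 / 0.9050 = -9.149 rpm.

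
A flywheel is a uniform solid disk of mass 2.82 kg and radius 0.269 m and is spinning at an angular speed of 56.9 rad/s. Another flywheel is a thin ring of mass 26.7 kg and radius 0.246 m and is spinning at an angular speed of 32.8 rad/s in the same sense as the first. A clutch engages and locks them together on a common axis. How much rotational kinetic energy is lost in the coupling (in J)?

The coupling torques are internal; angular momentum about the shared axis is conserved.
Moments of inertia: I_A = ½(2.82)(0.269)² = 0.1020 kg·m²; I_B = (26.7)(0.246)² = 1.616 kg·m².
Taking A's sense as positive: L = (0.1020)(56.9) + (1.616)(32.8) = 58.80 kg·m²·rad/s.
Combined I = 0.1020 + 1.616 = 1.718 kg·m².
ω_f = L / I = 58.80 / 1.718 = 34.23 rad/s.
KE_i = ½ΣIω² = 1034 J; KE_f = ½(1.718)(34.23)² = 1006 J.

ΔKE lost ≈ 27.9 J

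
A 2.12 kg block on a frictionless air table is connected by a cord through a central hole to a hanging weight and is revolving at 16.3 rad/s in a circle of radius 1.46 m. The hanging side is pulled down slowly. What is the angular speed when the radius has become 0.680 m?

No torque about the axis ⇒ m r₁² ω₁ = m r₂² ω₂.
ω₂ = ω₁ (r₁/r₂)² = (16.3)(1.46/0.680)² = 75.14 rad/s.

ω₂ ≈ 75.1 rad/s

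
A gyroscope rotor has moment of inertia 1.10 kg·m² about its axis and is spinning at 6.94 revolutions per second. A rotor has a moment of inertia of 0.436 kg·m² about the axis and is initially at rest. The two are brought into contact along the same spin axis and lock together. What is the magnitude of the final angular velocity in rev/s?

|ω_f| ≈ 4.97 rev/s

The coupling torques are internal; angular momentum about the shared axis is conserved.
Taking A's sense as positive: L = (1.100)(6.94) = 7.634 kg·m²·rev/s.
Combined I = 1.100 + 0.4360 = 1.536 kg·m².
ω_f = L / I = 7.634 / 1.536 = 4.970 rev/s.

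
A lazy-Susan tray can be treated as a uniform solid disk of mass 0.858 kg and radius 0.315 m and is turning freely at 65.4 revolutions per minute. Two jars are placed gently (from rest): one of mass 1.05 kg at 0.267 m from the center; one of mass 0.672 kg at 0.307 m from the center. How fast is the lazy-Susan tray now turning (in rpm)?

ω_f ≈ 15.4 rpm

No external torque acts about the center; L_before = L_after.
I_p = ½(0.858)(0.315)² = 0.04257 kg·m².
Added inertia Σmr² = (1.05)(0.267)² + (0.672)(0.307)² = 0.1382 kg·m²; I_f = 0.04257 + 0.1382 = 0.1808 kg·m².
ω_f = I_p ω_i / I_f = (0.04257)(65.4) / 0.1808 = 15.40 rpm.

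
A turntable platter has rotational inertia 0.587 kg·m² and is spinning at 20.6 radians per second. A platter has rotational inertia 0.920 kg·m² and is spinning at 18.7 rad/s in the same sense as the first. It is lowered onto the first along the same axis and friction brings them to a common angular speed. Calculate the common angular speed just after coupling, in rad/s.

|ω_f| ≈ 19.4 rad/s

No external torque acts about the common axis, so total angular momentum is conserved.
Taking A's sense as positive: L = (0.5870)(20.6) + (0.9200)(18.7) = 29.30 kg·m²·rad/s.
Combined I = 0.5870 + 0.9200 = 1.507 kg·m².
ω_f = L / I = 29.30 / 1.507 = 19.44 rad/s.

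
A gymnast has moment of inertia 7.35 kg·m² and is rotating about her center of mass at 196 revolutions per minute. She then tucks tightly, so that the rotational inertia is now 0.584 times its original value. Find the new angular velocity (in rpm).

Angular momentum about the spin axis is conserved since the torque about it is zero.
I₂ = 0.584 × 7.35 = 4.292 kg·m².
ω₂ = I₁ω₁ / I₂ = (7.350)(196 rpm) / (4.292) = 335.6 rpm.

ω₂ ≈ 336 rpm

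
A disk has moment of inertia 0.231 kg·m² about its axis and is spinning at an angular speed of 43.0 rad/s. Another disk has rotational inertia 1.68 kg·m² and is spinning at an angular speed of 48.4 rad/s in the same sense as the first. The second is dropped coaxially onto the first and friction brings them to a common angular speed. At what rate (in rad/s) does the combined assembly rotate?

|ω_f| ≈ 47.7 rad/s

The coupling torques are internal; angular momentum about the shared axis is conserved.
Taking A's sense as positive: L = (0.2310)(43.0) + (1.680)(48.4) = 91.25 kg·m²·rad/s.
Combined I = 0.2310 + 1.680 = 1.911 kg·m².
ω_f = L / I = 91.25 / 1.911 = 47.75 rad/s.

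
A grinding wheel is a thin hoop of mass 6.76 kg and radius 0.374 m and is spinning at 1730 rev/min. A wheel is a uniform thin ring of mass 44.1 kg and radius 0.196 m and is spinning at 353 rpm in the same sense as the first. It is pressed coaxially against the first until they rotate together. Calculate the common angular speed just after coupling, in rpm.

The coupling torques are internal; angular momentum about the shared axis is conserved.
Moments of inertia: I_A = (6.76)(0.374)² = 0.9456 kg·m²; I_B = (44.1)(0.196)² = 1.694 kg·m².
Taking A's sense as positive: L = (0.9456)(1730) + (1.694)(353) = 2234 kg·m²·rpm.
Combined I = 0.9456 + 1.694 = 2.640 kg·m².
ω_f = L / I = 2234 / 2.640 = 846.3 rpm.

|ω_f| ≈ 846 rpm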